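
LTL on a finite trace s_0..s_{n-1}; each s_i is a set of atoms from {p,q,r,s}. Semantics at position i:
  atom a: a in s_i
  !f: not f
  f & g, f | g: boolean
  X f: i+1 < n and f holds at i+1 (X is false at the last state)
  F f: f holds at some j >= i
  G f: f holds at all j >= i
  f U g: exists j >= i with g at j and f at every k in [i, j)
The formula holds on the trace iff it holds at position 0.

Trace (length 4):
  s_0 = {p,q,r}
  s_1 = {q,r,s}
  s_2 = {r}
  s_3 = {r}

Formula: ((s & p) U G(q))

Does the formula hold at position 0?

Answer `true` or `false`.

s_0={p,q,r}: ((s & p) U G(q))=False (s & p)=False s=False p=True G(q)=False q=True
s_1={q,r,s}: ((s & p) U G(q))=False (s & p)=False s=True p=False G(q)=False q=True
s_2={r}: ((s & p) U G(q))=False (s & p)=False s=False p=False G(q)=False q=False
s_3={r}: ((s & p) U G(q))=False (s & p)=False s=False p=False G(q)=False q=False

Answer: false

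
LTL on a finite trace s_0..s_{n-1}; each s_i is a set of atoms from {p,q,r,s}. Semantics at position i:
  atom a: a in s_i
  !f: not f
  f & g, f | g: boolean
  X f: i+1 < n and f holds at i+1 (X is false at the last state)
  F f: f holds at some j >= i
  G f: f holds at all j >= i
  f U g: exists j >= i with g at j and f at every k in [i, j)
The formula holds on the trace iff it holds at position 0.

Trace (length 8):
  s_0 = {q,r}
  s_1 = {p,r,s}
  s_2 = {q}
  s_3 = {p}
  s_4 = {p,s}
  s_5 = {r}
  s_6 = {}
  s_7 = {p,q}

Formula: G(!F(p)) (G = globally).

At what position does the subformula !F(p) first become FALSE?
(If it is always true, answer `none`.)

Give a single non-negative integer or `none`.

Answer: 0

Derivation:
s_0={q,r}: !F(p)=False F(p)=True p=False
s_1={p,r,s}: !F(p)=False F(p)=True p=True
s_2={q}: !F(p)=False F(p)=True p=False
s_3={p}: !F(p)=False F(p)=True p=True
s_4={p,s}: !F(p)=False F(p)=True p=True
s_5={r}: !F(p)=False F(p)=True p=False
s_6={}: !F(p)=False F(p)=True p=False
s_7={p,q}: !F(p)=False F(p)=True p=True
G(!F(p)) holds globally = False
First violation at position 0.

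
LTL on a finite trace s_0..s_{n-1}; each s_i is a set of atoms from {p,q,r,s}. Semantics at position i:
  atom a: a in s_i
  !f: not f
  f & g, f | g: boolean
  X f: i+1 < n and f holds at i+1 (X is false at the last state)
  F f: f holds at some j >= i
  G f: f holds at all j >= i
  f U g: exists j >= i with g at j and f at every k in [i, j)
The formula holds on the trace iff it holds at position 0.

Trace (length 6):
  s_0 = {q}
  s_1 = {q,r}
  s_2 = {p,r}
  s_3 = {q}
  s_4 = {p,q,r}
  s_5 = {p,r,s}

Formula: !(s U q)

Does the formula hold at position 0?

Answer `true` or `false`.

s_0={q}: !(s U q)=False (s U q)=True s=False q=True
s_1={q,r}: !(s U q)=False (s U q)=True s=False q=True
s_2={p,r}: !(s U q)=True (s U q)=False s=False q=False
s_3={q}: !(s U q)=False (s U q)=True s=False q=True
s_4={p,q,r}: !(s U q)=False (s U q)=True s=False q=True
s_5={p,r,s}: !(s U q)=True (s U q)=False s=True q=False

Answer: false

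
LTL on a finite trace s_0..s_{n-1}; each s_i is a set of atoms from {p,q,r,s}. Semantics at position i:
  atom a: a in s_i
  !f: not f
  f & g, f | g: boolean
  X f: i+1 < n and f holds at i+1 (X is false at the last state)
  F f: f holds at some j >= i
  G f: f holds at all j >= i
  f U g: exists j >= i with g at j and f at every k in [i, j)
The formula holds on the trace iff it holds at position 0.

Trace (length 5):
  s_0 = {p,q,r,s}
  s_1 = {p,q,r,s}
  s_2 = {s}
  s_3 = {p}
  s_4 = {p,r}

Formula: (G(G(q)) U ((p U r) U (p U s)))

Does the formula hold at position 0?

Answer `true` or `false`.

Answer: true

Derivation:
s_0={p,q,r,s}: (G(G(q)) U ((p U r) U (p U s)))=True G(G(q))=False G(q)=False q=True ((p U r) U (p U s))=True (p U r)=True p=True r=True (p U s)=True s=True
s_1={p,q,r,s}: (G(G(q)) U ((p U r) U (p U s)))=True G(G(q))=False G(q)=False q=True ((p U r) U (p U s))=True (p U r)=True p=True r=True (p U s)=True s=True
s_2={s}: (G(G(q)) U ((p U r) U (p U s)))=True G(G(q))=False G(q)=False q=False ((p U r) U (p U s))=True (p U r)=False p=False r=False (p U s)=True s=True
s_3={p}: (G(G(q)) U ((p U r) U (p U s)))=False G(G(q))=False G(q)=False q=False ((p U r) U (p U s))=False (p U r)=True p=True r=False (p U s)=False s=False
s_4={p,r}: (G(G(q)) U ((p U r) U (p U s)))=False G(G(q))=False G(q)=False q=False ((p U r) U (p U s))=False (p U r)=True p=True r=True (p U s)=False s=False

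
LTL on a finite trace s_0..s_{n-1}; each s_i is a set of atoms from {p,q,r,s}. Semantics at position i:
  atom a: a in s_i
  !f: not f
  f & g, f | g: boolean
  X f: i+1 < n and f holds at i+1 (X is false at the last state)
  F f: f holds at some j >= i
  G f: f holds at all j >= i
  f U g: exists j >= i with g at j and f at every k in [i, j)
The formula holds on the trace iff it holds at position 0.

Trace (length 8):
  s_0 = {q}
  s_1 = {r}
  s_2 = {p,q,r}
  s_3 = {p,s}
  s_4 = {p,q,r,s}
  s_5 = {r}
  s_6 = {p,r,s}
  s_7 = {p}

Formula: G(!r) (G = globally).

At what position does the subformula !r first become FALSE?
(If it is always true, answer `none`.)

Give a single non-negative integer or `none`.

Answer: 1

Derivation:
s_0={q}: !r=True r=False
s_1={r}: !r=False r=True
s_2={p,q,r}: !r=False r=True
s_3={p,s}: !r=True r=False
s_4={p,q,r,s}: !r=False r=True
s_5={r}: !r=False r=True
s_6={p,r,s}: !r=False r=True
s_7={p}: !r=True r=False
G(!r) holds globally = False
First violation at position 1.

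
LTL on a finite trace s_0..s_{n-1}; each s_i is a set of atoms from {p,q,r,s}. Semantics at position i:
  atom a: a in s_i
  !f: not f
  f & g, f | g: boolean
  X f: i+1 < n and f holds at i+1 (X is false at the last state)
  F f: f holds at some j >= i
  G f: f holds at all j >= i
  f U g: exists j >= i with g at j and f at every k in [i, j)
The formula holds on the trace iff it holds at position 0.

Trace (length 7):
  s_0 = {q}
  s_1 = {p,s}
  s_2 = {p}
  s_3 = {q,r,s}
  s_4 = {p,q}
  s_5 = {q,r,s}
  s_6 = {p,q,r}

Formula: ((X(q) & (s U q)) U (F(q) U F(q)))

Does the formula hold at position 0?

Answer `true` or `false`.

Answer: true

Derivation:
s_0={q}: ((X(q) & (s U q)) U (F(q) U F(q)))=True (X(q) & (s U q))=False X(q)=False q=True (s U q)=True s=False (F(q) U F(q))=True F(q)=True
s_1={p,s}: ((X(q) & (s U q)) U (F(q) U F(q)))=True (X(q) & (s U q))=False X(q)=False q=False (s U q)=False s=True (F(q) U F(q))=True F(q)=True
s_2={p}: ((X(q) & (s U q)) U (F(q) U F(q)))=True (X(q) & (s U q))=False X(q)=True q=False (s U q)=False s=False (F(q) U F(q))=True F(q)=True
s_3={q,r,s}: ((X(q) & (s U q)) U (F(q) U F(q)))=True (X(q) & (s U q))=True X(q)=True q=True (s U q)=True s=True (F(q) U F(q))=True F(q)=True
s_4={p,q}: ((X(q) & (s U q)) U (F(q) U F(q)))=True (X(q) & (s U q))=True X(q)=True q=True (s U q)=True s=False (F(q) U F(q))=True F(q)=True
s_5={q,r,s}: ((X(q) & (s U q)) U (F(q) U F(q)))=True (X(q) & (s U q))=True X(q)=True q=True (s U q)=True s=True (F(q) U F(q))=True F(q)=True
s_6={p,q,r}: ((X(q) & (s U q)) U (F(q) U F(q)))=True (X(q) & (s U q))=False X(q)=False q=True (s U q)=True s=False (F(q) U F(q))=True F(q)=True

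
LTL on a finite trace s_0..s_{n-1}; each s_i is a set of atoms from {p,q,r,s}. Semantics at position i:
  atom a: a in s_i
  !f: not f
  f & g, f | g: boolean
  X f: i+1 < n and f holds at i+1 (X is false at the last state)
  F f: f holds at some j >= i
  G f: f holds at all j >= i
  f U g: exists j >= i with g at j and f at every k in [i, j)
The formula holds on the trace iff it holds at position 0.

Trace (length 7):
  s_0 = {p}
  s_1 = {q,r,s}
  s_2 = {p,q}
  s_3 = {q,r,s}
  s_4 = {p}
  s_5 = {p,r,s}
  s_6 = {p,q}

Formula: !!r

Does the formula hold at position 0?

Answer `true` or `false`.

Answer: false

Derivation:
s_0={p}: !!r=False !r=True r=False
s_1={q,r,s}: !!r=True !r=False r=True
s_2={p,q}: !!r=False !r=True r=False
s_3={q,r,s}: !!r=True !r=False r=True
s_4={p}: !!r=False !r=True r=False
s_5={p,r,s}: !!r=True !r=False r=True
s_6={p,q}: !!r=False !r=True r=False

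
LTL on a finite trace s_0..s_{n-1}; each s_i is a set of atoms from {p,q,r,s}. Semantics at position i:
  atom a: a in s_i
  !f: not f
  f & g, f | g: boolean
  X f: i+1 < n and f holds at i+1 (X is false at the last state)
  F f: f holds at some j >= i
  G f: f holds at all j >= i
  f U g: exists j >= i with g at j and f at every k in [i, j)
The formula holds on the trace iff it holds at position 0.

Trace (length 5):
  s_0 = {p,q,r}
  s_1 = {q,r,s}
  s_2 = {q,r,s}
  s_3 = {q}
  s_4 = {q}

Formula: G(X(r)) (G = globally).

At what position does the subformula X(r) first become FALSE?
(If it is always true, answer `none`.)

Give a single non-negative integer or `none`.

s_0={p,q,r}: X(r)=True r=True
s_1={q,r,s}: X(r)=True r=True
s_2={q,r,s}: X(r)=False r=True
s_3={q}: X(r)=False r=False
s_4={q}: X(r)=False r=False
G(X(r)) holds globally = False
First violation at position 2.

Answer: 2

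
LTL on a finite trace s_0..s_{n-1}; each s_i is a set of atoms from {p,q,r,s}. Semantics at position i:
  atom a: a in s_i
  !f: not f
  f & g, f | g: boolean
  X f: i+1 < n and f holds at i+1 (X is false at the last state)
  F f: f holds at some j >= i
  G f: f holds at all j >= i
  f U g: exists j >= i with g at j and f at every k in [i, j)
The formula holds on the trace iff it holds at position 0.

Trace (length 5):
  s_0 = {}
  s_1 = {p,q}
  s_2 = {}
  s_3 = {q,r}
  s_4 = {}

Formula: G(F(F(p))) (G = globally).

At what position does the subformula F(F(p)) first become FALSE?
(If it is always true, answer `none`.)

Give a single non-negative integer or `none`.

Answer: 2

Derivation:
s_0={}: F(F(p))=True F(p)=True p=False
s_1={p,q}: F(F(p))=True F(p)=True p=True
s_2={}: F(F(p))=False F(p)=False p=False
s_3={q,r}: F(F(p))=False F(p)=False p=False
s_4={}: F(F(p))=False F(p)=False p=False
G(F(F(p))) holds globally = False
First violation at position 2.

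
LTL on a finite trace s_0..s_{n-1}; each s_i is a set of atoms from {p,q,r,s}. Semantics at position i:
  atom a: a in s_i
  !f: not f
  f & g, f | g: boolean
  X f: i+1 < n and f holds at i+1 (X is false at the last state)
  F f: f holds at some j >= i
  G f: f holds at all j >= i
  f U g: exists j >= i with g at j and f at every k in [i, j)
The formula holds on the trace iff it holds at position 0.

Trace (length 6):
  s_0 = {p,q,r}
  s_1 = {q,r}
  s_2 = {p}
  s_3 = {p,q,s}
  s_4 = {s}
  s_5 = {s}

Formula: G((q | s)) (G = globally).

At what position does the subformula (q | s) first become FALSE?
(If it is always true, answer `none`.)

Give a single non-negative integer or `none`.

s_0={p,q,r}: (q | s)=True q=True s=False
s_1={q,r}: (q | s)=True q=True s=False
s_2={p}: (q | s)=False q=False s=False
s_3={p,q,s}: (q | s)=True q=True s=True
s_4={s}: (q | s)=True q=False s=True
s_5={s}: (q | s)=True q=False s=True
G((q | s)) holds globally = False
First violation at position 2.

Answer: 2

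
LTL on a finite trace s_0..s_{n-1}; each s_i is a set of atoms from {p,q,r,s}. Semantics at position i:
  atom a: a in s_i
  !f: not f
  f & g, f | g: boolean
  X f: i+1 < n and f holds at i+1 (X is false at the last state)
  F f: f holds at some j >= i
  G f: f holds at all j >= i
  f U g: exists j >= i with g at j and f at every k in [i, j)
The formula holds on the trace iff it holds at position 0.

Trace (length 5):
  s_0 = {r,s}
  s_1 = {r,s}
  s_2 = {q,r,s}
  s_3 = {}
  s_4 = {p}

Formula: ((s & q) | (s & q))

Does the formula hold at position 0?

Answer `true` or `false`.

Answer: false

Derivation:
s_0={r,s}: ((s & q) | (s & q))=False (s & q)=False s=True q=False
s_1={r,s}: ((s & q) | (s & q))=False (s & q)=False s=True q=False
s_2={q,r,s}: ((s & q) | (s & q))=True (s & q)=True s=True q=True
s_3={}: ((s & q) | (s & q))=False (s & q)=False s=False q=False
s_4={p}: ((s & q) | (s & q))=False (s & q)=False s=False q=False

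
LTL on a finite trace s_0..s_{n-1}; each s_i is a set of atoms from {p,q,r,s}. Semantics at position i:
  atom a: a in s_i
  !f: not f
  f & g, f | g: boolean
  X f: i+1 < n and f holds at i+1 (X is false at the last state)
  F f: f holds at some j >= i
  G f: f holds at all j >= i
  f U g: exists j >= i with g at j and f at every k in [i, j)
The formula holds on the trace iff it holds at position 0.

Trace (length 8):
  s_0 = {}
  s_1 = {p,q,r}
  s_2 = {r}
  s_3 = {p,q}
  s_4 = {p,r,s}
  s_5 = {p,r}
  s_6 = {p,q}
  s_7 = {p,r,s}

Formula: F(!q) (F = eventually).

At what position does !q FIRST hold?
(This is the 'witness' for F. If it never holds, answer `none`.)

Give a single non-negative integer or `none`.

Answer: 0

Derivation:
s_0={}: !q=True q=False
s_1={p,q,r}: !q=False q=True
s_2={r}: !q=True q=False
s_3={p,q}: !q=False q=True
s_4={p,r,s}: !q=True q=False
s_5={p,r}: !q=True q=False
s_6={p,q}: !q=False q=True
s_7={p,r,s}: !q=True q=False
F(!q) holds; first witness at position 0.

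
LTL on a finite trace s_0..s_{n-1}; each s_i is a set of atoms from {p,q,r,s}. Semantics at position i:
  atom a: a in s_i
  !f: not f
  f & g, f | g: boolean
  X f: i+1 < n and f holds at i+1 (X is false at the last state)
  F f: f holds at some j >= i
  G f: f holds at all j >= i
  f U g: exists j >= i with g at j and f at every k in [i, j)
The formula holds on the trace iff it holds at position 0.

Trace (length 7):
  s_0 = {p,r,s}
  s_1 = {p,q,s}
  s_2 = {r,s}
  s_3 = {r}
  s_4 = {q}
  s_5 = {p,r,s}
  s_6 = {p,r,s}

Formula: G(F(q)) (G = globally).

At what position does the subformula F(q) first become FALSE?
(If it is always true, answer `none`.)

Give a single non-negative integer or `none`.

Answer: 5

Derivation:
s_0={p,r,s}: F(q)=True q=False
s_1={p,q,s}: F(q)=True q=True
s_2={r,s}: F(q)=True q=False
s_3={r}: F(q)=True q=False
s_4={q}: F(q)=True q=True
s_5={p,r,s}: F(q)=False q=False
s_6={p,r,s}: F(q)=False q=False
G(F(q)) holds globally = False
First violation at position 5.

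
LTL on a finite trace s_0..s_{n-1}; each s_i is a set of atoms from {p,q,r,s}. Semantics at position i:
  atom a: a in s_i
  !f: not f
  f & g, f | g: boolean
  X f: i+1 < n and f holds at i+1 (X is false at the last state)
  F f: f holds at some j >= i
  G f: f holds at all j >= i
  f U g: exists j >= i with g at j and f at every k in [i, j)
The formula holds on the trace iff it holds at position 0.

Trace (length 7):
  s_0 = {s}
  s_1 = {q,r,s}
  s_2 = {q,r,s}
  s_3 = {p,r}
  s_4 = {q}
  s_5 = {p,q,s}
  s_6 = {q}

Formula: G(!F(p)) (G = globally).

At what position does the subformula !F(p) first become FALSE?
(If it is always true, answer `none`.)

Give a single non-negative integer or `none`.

s_0={s}: !F(p)=False F(p)=True p=False
s_1={q,r,s}: !F(p)=False F(p)=True p=False
s_2={q,r,s}: !F(p)=False F(p)=True p=False
s_3={p,r}: !F(p)=False F(p)=True p=True
s_4={q}: !F(p)=False F(p)=True p=False
s_5={p,q,s}: !F(p)=False F(p)=True p=True
s_6={q}: !F(p)=True F(p)=False p=False
G(!F(p)) holds globally = False
First violation at position 0.

Answer: 0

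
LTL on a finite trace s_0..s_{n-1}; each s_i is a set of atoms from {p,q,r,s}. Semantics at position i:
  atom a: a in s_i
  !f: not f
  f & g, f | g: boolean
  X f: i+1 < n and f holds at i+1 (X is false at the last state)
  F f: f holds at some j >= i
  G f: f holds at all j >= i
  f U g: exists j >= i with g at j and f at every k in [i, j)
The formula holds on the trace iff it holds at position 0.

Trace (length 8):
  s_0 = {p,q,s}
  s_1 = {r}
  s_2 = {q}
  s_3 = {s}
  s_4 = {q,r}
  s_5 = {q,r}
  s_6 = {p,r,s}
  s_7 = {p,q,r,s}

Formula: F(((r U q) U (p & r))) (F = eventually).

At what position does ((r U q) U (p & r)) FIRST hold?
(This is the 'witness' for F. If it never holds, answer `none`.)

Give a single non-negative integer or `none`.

Answer: 4

Derivation:
s_0={p,q,s}: ((r U q) U (p & r))=False (r U q)=True r=False q=True (p & r)=False p=True
s_1={r}: ((r U q) U (p & r))=False (r U q)=True r=True q=False (p & r)=False p=False
s_2={q}: ((r U q) U (p & r))=False (r U q)=True r=False q=True (p & r)=False p=False
s_3={s}: ((r U q) U (p & r))=False (r U q)=False r=False q=False (p & r)=False p=False
s_4={q,r}: ((r U q) U (p & r))=True (r U q)=True r=True q=True (p & r)=False p=False
s_5={q,r}: ((r U q) U (p & r))=True (r U q)=True r=True q=True (p & r)=False p=False
s_6={p,r,s}: ((r U q) U (p & r))=True (r U q)=True r=True q=False (p & r)=True p=True
s_7={p,q,r,s}: ((r U q) U (p & r))=True (r U q)=True r=True q=True (p & r)=True p=True
F(((r U q) U (p & r))) holds; first witness at position 4.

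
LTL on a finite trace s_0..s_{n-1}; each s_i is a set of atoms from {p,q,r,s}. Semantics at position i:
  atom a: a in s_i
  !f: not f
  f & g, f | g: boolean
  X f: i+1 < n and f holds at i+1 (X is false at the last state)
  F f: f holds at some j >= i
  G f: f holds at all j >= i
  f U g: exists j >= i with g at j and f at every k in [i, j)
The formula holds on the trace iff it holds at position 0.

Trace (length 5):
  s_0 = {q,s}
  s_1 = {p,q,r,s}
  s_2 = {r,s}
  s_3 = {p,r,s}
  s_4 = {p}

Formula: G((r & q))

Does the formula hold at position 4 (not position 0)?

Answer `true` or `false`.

s_0={q,s}: G((r & q))=False (r & q)=False r=False q=True
s_1={p,q,r,s}: G((r & q))=False (r & q)=True r=True q=True
s_2={r,s}: G((r & q))=False (r & q)=False r=True q=False
s_3={p,r,s}: G((r & q))=False (r & q)=False r=True q=False
s_4={p}: G((r & q))=False (r & q)=False r=False q=False
Evaluating at position 4: result = False

Answer: false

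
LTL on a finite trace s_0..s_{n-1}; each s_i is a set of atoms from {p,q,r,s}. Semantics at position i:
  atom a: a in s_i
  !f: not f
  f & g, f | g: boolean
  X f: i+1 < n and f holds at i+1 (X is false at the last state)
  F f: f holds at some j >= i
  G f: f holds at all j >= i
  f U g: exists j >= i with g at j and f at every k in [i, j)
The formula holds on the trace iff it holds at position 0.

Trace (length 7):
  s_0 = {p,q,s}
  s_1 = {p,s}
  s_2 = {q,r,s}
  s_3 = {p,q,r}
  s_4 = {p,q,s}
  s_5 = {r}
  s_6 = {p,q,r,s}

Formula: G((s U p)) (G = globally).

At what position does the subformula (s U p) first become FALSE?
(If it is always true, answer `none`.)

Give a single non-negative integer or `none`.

Answer: 5

Derivation:
s_0={p,q,s}: (s U p)=True s=True p=True
s_1={p,s}: (s U p)=True s=True p=True
s_2={q,r,s}: (s U p)=True s=True p=False
s_3={p,q,r}: (s U p)=True s=False p=True
s_4={p,q,s}: (s U p)=True s=True p=True
s_5={r}: (s U p)=False s=False p=False
s_6={p,q,r,s}: (s U p)=True s=True p=True
G((s U p)) holds globally = False
First violation at position 5.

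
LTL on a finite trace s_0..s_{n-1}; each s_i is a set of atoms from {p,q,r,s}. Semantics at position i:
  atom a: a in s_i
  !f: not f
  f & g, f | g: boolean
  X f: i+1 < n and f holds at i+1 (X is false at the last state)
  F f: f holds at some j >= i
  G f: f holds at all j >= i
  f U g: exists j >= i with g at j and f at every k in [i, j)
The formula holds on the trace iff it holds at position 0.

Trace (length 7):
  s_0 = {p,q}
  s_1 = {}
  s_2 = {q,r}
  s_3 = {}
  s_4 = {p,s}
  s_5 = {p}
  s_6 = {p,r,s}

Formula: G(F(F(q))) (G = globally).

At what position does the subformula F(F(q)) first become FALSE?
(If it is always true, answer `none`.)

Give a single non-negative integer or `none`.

s_0={p,q}: F(F(q))=True F(q)=True q=True
s_1={}: F(F(q))=True F(q)=True q=False
s_2={q,r}: F(F(q))=True F(q)=True q=True
s_3={}: F(F(q))=False F(q)=False q=False
s_4={p,s}: F(F(q))=False F(q)=False q=False
s_5={p}: F(F(q))=False F(q)=False q=False
s_6={p,r,s}: F(F(q))=False F(q)=False q=False
G(F(F(q))) holds globally = False
First violation at position 3.

Answer: 3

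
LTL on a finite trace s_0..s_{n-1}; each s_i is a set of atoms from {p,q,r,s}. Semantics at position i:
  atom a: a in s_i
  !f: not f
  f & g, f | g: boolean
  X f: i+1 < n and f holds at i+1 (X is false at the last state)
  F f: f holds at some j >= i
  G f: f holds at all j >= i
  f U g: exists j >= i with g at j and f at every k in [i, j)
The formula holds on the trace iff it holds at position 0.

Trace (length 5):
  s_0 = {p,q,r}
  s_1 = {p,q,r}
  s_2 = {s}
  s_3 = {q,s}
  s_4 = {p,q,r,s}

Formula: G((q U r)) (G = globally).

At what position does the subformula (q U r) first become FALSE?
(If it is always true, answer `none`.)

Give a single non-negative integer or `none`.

s_0={p,q,r}: (q U r)=True q=True r=True
s_1={p,q,r}: (q U r)=True q=True r=True
s_2={s}: (q U r)=False q=False r=False
s_3={q,s}: (q U r)=True q=True r=False
s_4={p,q,r,s}: (q U r)=True q=True r=True
G((q U r)) holds globally = False
First violation at position 2.

Answer: 2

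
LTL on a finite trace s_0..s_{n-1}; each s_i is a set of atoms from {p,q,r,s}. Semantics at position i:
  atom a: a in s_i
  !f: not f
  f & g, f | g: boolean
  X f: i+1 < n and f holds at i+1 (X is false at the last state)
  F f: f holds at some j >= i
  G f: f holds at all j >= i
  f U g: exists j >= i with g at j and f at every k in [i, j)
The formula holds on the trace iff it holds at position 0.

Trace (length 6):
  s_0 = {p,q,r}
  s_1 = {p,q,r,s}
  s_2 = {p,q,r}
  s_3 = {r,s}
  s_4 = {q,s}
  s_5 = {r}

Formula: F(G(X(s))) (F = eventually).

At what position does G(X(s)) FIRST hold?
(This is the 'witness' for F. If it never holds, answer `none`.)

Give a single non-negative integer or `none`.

s_0={p,q,r}: G(X(s))=False X(s)=True s=False
s_1={p,q,r,s}: G(X(s))=False X(s)=False s=True
s_2={p,q,r}: G(X(s))=False X(s)=True s=False
s_3={r,s}: G(X(s))=False X(s)=True s=True
s_4={q,s}: G(X(s))=False X(s)=False s=True
s_5={r}: G(X(s))=False X(s)=False s=False
F(G(X(s))) does not hold (no witness exists).

Answer: none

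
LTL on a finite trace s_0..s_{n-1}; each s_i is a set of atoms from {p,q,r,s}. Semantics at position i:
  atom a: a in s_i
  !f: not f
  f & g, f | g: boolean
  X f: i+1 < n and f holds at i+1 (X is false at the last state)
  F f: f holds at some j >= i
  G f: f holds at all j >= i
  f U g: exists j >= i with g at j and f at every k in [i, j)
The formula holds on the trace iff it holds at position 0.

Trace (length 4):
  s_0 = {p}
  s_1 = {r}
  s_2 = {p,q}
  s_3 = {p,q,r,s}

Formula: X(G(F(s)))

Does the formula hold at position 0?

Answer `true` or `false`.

Answer: true

Derivation:
s_0={p}: X(G(F(s)))=True G(F(s))=True F(s)=True s=False
s_1={r}: X(G(F(s)))=True G(F(s))=True F(s)=True s=False
s_2={p,q}: X(G(F(s)))=True G(F(s))=True F(s)=True s=False
s_3={p,q,r,s}: X(G(F(s)))=False G(F(s))=True F(s)=True s=True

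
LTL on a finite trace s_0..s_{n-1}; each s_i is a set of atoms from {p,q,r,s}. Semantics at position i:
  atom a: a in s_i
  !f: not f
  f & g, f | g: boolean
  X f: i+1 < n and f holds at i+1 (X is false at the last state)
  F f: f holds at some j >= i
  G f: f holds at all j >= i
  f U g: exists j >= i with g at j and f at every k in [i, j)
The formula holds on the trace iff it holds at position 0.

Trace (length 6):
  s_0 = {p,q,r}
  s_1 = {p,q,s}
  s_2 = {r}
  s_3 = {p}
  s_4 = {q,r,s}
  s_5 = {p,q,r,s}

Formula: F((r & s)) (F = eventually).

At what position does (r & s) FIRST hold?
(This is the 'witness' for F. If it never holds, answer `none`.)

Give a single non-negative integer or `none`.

Answer: 4

Derivation:
s_0={p,q,r}: (r & s)=False r=True s=False
s_1={p,q,s}: (r & s)=False r=False s=True
s_2={r}: (r & s)=False r=True s=False
s_3={p}: (r & s)=False r=False s=False
s_4={q,r,s}: (r & s)=True r=True s=True
s_5={p,q,r,s}: (r & s)=True r=True s=True
F((r & s)) holds; first witness at position 4.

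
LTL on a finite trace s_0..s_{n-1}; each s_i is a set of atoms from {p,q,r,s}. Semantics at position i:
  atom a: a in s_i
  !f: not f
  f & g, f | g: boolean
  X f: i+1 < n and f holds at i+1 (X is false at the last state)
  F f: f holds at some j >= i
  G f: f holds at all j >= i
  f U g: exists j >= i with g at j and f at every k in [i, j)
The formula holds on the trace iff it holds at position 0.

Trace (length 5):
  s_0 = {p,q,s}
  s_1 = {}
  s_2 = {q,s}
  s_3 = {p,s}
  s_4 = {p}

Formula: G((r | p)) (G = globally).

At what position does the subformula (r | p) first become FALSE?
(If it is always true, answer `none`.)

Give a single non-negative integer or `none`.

Answer: 1

Derivation:
s_0={p,q,s}: (r | p)=True r=False p=True
s_1={}: (r | p)=False r=False p=False
s_2={q,s}: (r | p)=False r=False p=False
s_3={p,s}: (r | p)=True r=False p=True
s_4={p}: (r | p)=True r=False p=True
G((r | p)) holds globally = False
First violation at position 1.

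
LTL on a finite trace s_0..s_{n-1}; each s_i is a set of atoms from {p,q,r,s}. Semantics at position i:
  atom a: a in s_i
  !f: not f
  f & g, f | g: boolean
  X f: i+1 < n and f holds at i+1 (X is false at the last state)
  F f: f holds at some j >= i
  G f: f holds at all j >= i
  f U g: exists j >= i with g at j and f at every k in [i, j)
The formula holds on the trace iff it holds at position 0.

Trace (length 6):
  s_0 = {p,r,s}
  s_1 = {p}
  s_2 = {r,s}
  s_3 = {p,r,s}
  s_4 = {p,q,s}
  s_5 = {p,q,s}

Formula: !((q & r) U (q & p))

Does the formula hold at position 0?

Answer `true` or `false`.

s_0={p,r,s}: !((q & r) U (q & p))=True ((q & r) U (q & p))=False (q & r)=False q=False r=True (q & p)=False p=True
s_1={p}: !((q & r) U (q & p))=True ((q & r) U (q & p))=False (q & r)=False q=False r=False (q & p)=False p=True
s_2={r,s}: !((q & r) U (q & p))=True ((q & r) U (q & p))=False (q & r)=False q=False r=True (q & p)=False p=False
s_3={p,r,s}: !((q & r) U (q & p))=True ((q & r) U (q & p))=False (q & r)=False q=False r=True (q & p)=False p=True
s_4={p,q,s}: !((q & r) U (q & p))=False ((q & r) U (q & p))=True (q & r)=False q=True r=False (q & p)=True p=True
s_5={p,q,s}: !((q & r) U (q & p))=False ((q & r) U (q & p))=True (q & r)=False q=True r=False (q & p)=True p=True

Answer: true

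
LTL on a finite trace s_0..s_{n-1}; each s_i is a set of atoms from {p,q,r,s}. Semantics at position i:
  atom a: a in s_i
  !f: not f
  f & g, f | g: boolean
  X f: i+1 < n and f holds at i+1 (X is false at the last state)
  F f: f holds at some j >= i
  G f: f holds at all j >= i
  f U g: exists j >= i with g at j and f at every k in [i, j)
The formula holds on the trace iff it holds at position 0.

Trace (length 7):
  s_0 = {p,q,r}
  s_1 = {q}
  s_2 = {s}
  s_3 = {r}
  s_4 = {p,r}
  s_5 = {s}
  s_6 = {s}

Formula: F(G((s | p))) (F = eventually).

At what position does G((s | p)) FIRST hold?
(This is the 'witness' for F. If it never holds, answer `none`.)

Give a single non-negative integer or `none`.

Answer: 4

Derivation:
s_0={p,q,r}: G((s | p))=False (s | p)=True s=False p=True
s_1={q}: G((s | p))=False (s | p)=False s=False p=False
s_2={s}: G((s | p))=False (s | p)=True s=True p=False
s_3={r}: G((s | p))=False (s | p)=False s=False p=False
s_4={p,r}: G((s | p))=True (s | p)=True s=False p=True
s_5={s}: G((s | p))=True (s | p)=True s=True p=False
s_6={s}: G((s | p))=True (s | p)=True s=True p=False
F(G((s | p))) holds; first witness at position 4.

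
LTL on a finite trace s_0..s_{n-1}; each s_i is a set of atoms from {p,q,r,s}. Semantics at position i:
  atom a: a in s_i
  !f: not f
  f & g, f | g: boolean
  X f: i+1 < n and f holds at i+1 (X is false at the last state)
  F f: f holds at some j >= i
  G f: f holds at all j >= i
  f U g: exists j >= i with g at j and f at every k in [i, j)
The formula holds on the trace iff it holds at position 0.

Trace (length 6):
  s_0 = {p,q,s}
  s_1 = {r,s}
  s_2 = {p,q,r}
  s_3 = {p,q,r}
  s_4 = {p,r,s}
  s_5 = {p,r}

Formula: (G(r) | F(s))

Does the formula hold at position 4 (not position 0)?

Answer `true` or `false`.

s_0={p,q,s}: (G(r) | F(s))=True G(r)=False r=False F(s)=True s=True
s_1={r,s}: (G(r) | F(s))=True G(r)=True r=True F(s)=True s=True
s_2={p,q,r}: (G(r) | F(s))=True G(r)=True r=True F(s)=True s=False
s_3={p,q,r}: (G(r) | F(s))=True G(r)=True r=True F(s)=True s=False
s_4={p,r,s}: (G(r) | F(s))=True G(r)=True r=True F(s)=True s=True
s_5={p,r}: (G(r) | F(s))=True G(r)=True r=True F(s)=False s=False
Evaluating at position 4: result = True

Answer: true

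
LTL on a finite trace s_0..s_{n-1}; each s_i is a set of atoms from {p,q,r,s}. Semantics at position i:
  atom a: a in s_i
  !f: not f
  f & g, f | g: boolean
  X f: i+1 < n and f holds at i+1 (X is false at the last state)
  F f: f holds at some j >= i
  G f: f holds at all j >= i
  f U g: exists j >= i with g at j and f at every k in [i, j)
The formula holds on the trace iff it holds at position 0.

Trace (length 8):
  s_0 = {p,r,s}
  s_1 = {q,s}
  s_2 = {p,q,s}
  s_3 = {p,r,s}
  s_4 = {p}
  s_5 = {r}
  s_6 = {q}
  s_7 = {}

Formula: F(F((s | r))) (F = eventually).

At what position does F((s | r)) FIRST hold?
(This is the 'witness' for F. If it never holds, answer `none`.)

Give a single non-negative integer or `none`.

s_0={p,r,s}: F((s | r))=True (s | r)=True s=True r=True
s_1={q,s}: F((s | r))=True (s | r)=True s=True r=False
s_2={p,q,s}: F((s | r))=True (s | r)=True s=True r=False
s_3={p,r,s}: F((s | r))=True (s | r)=True s=True r=True
s_4={p}: F((s | r))=True (s | r)=False s=False r=False
s_5={r}: F((s | r))=True (s | r)=True s=False r=True
s_6={q}: F((s | r))=False (s | r)=False s=False r=False
s_7={}: F((s | r))=False (s | r)=False s=False r=False
F(F((s | r))) holds; first witness at position 0.

Answer: 0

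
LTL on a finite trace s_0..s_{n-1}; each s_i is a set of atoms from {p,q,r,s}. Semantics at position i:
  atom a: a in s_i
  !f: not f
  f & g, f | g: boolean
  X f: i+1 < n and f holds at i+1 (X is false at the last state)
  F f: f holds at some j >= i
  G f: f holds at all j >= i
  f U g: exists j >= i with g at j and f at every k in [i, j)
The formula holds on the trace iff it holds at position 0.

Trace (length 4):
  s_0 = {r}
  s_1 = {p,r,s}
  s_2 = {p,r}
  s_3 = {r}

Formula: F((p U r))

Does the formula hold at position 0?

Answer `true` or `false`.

Answer: true

Derivation:
s_0={r}: F((p U r))=True (p U r)=True p=False r=True
s_1={p,r,s}: F((p U r))=True (p U r)=True p=True r=True
s_2={p,r}: F((p U r))=True (p U r)=True p=True r=True
s_3={r}: F((p U r))=True (p U r)=True p=False r=True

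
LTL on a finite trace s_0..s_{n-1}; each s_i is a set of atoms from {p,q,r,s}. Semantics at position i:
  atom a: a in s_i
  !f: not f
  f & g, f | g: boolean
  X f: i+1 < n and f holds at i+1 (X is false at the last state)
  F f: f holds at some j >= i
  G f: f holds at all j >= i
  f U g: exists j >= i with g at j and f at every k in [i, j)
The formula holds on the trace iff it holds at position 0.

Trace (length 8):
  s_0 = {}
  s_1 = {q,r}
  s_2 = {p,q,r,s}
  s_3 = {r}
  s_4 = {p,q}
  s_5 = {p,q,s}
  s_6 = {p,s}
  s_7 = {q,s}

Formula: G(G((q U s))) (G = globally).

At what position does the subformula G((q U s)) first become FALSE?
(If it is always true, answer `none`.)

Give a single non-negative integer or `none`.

Answer: 0

Derivation:
s_0={}: G((q U s))=False (q U s)=False q=False s=False
s_1={q,r}: G((q U s))=False (q U s)=True q=True s=False
s_2={p,q,r,s}: G((q U s))=False (q U s)=True q=True s=True
s_3={r}: G((q U s))=False (q U s)=False q=False s=False
s_4={p,q}: G((q U s))=True (q U s)=True q=True s=False
s_5={p,q,s}: G((q U s))=True (q U s)=True q=True s=True
s_6={p,s}: G((q U s))=True (q U s)=True q=False s=True
s_7={q,s}: G((q U s))=True (q U s)=True q=True s=True
G(G((q U s))) holds globally = False
First violation at position 0.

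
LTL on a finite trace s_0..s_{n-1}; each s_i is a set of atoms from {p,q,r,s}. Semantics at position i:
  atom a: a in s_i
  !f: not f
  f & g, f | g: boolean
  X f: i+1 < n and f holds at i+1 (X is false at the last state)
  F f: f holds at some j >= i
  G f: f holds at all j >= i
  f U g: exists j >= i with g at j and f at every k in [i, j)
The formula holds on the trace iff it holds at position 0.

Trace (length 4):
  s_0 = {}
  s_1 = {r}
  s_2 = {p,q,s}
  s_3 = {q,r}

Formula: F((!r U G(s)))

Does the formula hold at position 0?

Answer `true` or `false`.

Answer: false

Derivation:
s_0={}: F((!r U G(s)))=False (!r U G(s))=False !r=True r=False G(s)=False s=False
s_1={r}: F((!r U G(s)))=False (!r U G(s))=False !r=False r=True G(s)=False s=False
s_2={p,q,s}: F((!r U G(s)))=False (!r U G(s))=False !r=True r=False G(s)=False s=True
s_3={q,r}: F((!r U G(s)))=False (!r U G(s))=False !r=False r=True G(s)=False s=False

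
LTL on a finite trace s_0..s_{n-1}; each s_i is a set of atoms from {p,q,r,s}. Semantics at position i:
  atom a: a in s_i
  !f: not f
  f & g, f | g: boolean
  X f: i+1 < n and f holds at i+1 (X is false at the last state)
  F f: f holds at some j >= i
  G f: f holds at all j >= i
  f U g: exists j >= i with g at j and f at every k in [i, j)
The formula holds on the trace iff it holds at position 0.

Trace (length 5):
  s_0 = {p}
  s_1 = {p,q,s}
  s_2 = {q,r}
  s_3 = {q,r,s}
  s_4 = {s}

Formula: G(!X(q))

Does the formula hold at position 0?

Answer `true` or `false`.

s_0={p}: G(!X(q))=False !X(q)=False X(q)=True q=False
s_1={p,q,s}: G(!X(q))=False !X(q)=False X(q)=True q=True
s_2={q,r}: G(!X(q))=False !X(q)=False X(q)=True q=True
s_3={q,r,s}: G(!X(q))=True !X(q)=True X(q)=False q=True
s_4={s}: G(!X(q))=True !X(q)=True X(q)=False q=False

Answer: false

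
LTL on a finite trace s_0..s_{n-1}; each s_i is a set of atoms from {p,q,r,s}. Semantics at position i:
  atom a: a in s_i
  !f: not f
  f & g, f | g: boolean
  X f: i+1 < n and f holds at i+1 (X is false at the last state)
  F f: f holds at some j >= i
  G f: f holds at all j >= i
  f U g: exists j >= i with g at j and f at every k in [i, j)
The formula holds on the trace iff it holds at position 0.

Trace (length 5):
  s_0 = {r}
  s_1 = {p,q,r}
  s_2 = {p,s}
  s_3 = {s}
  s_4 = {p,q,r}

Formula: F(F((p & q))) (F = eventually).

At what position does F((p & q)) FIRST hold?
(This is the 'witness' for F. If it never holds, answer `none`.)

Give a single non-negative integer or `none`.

Answer: 0

Derivation:
s_0={r}: F((p & q))=True (p & q)=False p=False q=False
s_1={p,q,r}: F((p & q))=True (p & q)=True p=True q=True
s_2={p,s}: F((p & q))=True (p & q)=False p=True q=False
s_3={s}: F((p & q))=True (p & q)=False p=False q=False
s_4={p,q,r}: F((p & q))=True (p & q)=True p=True q=True
F(F((p & q))) holds; first witness at position 0.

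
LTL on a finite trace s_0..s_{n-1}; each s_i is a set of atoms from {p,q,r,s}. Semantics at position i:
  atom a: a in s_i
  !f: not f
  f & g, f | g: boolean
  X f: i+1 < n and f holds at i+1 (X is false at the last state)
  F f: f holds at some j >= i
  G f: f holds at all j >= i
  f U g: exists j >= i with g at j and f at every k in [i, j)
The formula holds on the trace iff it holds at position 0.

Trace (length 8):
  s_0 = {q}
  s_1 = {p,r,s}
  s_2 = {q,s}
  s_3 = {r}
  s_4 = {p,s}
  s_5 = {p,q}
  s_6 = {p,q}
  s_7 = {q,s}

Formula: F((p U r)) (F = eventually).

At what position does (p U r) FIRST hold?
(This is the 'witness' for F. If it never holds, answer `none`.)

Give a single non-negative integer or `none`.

Answer: 1

Derivation:
s_0={q}: (p U r)=False p=False r=False
s_1={p,r,s}: (p U r)=True p=True r=True
s_2={q,s}: (p U r)=False p=False r=False
s_3={r}: (p U r)=True p=False r=True
s_4={p,s}: (p U r)=False p=True r=False
s_5={p,q}: (p U r)=False p=True r=False
s_6={p,q}: (p U r)=False p=True r=False
s_7={q,s}: (p U r)=False p=False r=False
F((p U r)) holds; first witness at position 1.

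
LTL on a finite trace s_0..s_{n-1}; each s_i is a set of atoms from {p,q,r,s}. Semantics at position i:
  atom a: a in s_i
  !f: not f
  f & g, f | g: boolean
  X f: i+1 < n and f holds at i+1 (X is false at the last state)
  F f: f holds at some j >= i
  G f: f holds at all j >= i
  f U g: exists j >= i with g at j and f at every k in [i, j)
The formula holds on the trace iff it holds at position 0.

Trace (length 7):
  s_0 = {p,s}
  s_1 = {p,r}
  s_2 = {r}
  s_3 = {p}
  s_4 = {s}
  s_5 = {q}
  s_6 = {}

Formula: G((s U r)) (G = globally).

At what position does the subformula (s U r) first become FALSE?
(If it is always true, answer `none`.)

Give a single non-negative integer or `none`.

s_0={p,s}: (s U r)=True s=True r=False
s_1={p,r}: (s U r)=True s=False r=True
s_2={r}: (s U r)=True s=False r=True
s_3={p}: (s U r)=False s=False r=False
s_4={s}: (s U r)=False s=True r=False
s_5={q}: (s U r)=False s=False r=False
s_6={}: (s U r)=False s=False r=False
G((s U r)) holds globally = False
First violation at position 3.

Answer: 3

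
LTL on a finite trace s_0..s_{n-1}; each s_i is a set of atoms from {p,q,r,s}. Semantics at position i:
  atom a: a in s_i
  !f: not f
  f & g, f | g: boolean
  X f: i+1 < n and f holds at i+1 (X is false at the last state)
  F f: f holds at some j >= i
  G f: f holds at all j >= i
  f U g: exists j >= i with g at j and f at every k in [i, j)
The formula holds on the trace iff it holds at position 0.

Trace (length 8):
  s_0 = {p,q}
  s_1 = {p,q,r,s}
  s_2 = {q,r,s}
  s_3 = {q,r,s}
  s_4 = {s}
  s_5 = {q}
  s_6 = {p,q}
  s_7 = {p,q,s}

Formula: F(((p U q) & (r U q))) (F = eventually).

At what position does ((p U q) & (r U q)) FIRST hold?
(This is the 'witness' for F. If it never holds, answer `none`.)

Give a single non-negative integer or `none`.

Answer: 0

Derivation:
s_0={p,q}: ((p U q) & (r U q))=True (p U q)=True p=True q=True (r U q)=True r=False
s_1={p,q,r,s}: ((p U q) & (r U q))=True (p U q)=True p=True q=True (r U q)=True r=True
s_2={q,r,s}: ((p U q) & (r U q))=True (p U q)=True p=False q=True (r U q)=True r=True
s_3={q,r,s}: ((p U q) & (r U q))=True (p U q)=True p=False q=True (r U q)=True r=True
s_4={s}: ((p U q) & (r U q))=False (p U q)=False p=False q=False (r U q)=False r=False
s_5={q}: ((p U q) & (r U q))=True (p U q)=True p=False q=True (r U q)=True r=False
s_6={p,q}: ((p U q) & (r U q))=True (p U q)=True p=True q=True (r U q)=True r=False
s_7={p,q,s}: ((p U q) & (r U q))=True (p U q)=True p=True q=True (r U q)=True r=False
F(((p U q) & (r U q))) holds; first witness at position 0.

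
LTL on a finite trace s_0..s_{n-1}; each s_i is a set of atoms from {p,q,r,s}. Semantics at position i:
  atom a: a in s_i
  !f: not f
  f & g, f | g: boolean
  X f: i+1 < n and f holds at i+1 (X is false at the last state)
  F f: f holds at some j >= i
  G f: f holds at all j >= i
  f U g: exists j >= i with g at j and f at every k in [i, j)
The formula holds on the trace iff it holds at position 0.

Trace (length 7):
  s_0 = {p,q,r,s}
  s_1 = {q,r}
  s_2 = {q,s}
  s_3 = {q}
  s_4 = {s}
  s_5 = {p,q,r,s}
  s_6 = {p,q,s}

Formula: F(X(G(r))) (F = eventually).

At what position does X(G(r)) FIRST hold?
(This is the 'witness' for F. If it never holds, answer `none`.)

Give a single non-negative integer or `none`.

Answer: none

Derivation:
s_0={p,q,r,s}: X(G(r))=False G(r)=False r=True
s_1={q,r}: X(G(r))=False G(r)=False r=True
s_2={q,s}: X(G(r))=False G(r)=False r=False
s_3={q}: X(G(r))=False G(r)=False r=False
s_4={s}: X(G(r))=False G(r)=False r=False
s_5={p,q,r,s}: X(G(r))=False G(r)=False r=True
s_6={p,q,s}: X(G(r))=False G(r)=False r=False
F(X(G(r))) does not hold (no witness exists).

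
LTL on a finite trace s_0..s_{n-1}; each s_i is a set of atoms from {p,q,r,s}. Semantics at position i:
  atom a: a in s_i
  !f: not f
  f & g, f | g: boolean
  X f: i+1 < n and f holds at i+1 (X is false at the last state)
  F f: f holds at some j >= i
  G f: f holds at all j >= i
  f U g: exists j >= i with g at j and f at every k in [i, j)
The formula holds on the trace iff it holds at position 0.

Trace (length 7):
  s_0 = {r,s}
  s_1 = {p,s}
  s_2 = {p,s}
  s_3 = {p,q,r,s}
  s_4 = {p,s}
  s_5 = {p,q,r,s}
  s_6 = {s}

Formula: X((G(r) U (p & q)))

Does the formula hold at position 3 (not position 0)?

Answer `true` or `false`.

Answer: false

Derivation:
s_0={r,s}: X((G(r) U (p & q)))=False (G(r) U (p & q))=False G(r)=False r=True (p & q)=False p=False q=False
s_1={p,s}: X((G(r) U (p & q)))=False (G(r) U (p & q))=False G(r)=False r=False (p & q)=False p=True q=False
s_2={p,s}: X((G(r) U (p & q)))=True (G(r) U (p & q))=False G(r)=False r=False (p & q)=False p=True q=False
s_3={p,q,r,s}: X((G(r) U (p & q)))=False (G(r) U (p & q))=True G(r)=False r=True (p & q)=True p=True q=True
s_4={p,s}: X((G(r) U (p & q)))=True (G(r) U (p & q))=False G(r)=False r=False (p & q)=False p=True q=False
s_5={p,q,r,s}: X((G(r) U (p & q)))=False (G(r) U (p & q))=True G(r)=False r=True (p & q)=True p=True q=True
s_6={s}: X((G(r) U (p & q)))=False (G(r) U (p & q))=False G(r)=False r=False (p & q)=False p=False q=False
Evaluating at position 3: result = False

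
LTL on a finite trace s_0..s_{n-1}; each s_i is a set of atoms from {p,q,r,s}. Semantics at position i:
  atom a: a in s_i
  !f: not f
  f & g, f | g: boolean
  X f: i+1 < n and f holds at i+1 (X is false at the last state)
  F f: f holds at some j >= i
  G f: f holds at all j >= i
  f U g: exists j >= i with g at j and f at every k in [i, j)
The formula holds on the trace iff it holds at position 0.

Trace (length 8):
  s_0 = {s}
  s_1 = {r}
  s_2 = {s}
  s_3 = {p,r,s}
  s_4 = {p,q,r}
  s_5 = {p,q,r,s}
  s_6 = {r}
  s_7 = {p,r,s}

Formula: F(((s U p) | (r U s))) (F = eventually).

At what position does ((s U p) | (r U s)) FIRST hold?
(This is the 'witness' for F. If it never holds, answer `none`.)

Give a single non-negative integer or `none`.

Answer: 0

Derivation:
s_0={s}: ((s U p) | (r U s))=True (s U p)=False s=True p=False (r U s)=True r=False
s_1={r}: ((s U p) | (r U s))=True (s U p)=False s=False p=False (r U s)=True r=True
s_2={s}: ((s U p) | (r U s))=True (s U p)=True s=True p=False (r U s)=True r=False
s_3={p,r,s}: ((s U p) | (r U s))=True (s U p)=True s=True p=True (r U s)=True r=True
s_4={p,q,r}: ((s U p) | (r U s))=True (s U p)=True s=False p=True (r U s)=True r=True
s_5={p,q,r,s}: ((s U p) | (r U s))=True (s U p)=True s=True p=True (r U s)=True r=True
s_6={r}: ((s U p) | (r U s))=True (s U p)=False s=False p=False (r U s)=True r=True
s_7={p,r,s}: ((s U p) | (r U s))=True (s U p)=True s=True p=True (r U s)=True r=True
F(((s U p) | (r U s))) holds; first witness at position 0.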